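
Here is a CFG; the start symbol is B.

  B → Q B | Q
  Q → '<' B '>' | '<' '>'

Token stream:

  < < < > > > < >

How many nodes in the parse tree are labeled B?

4

[B [Q < [B [Q < [B [Q < >]] >]] >] [B [Q < >]]]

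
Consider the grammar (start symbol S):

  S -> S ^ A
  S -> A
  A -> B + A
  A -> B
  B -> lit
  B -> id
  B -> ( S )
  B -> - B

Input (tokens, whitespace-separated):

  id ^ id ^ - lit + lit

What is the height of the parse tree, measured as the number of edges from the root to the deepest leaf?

[S [S [S [A [B id]]] ^ [A [B id]]] ^ [A [B - [B lit]] + [A [B lit]]]]

5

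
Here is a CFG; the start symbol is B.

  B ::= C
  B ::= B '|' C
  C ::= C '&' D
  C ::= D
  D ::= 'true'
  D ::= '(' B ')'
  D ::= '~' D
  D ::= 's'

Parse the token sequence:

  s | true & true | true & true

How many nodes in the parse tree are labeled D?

5

[B [B [B [C [D s]]] | [C [C [D true]] & [D true]]] | [C [C [D true]] & [D true]]]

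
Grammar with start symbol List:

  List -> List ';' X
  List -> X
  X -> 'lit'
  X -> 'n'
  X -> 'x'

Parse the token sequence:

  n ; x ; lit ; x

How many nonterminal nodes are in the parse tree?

[List [List [List [List [X n]] ; [X x]] ; [X lit]] ; [X x]]

8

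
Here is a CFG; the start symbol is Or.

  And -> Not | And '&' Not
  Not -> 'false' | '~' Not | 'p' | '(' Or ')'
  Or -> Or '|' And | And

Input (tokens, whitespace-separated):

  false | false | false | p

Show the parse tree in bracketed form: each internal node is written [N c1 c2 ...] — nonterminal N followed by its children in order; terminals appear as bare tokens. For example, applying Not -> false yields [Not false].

Or
Or | And
Or | And | And
Or | And | And | And
And | And | And | And
Not | And | And | And
false | And | And | And
false | Not | And | And
false | false | And | And
false | false | Not | And
false | false | false | And
false | false | false | Not
false | false | false | p

[Or [Or [Or [Or [And [Not false]]] | [And [Not false]]] | [And [Not false]]] | [And [Not p]]]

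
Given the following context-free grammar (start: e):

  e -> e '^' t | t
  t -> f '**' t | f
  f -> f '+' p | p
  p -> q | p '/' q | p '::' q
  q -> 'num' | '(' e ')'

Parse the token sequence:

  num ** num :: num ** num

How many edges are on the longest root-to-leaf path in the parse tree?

7

[e [t [f [p [q num]]] ** [t [f [p [p [q num]] :: [q num]]] ** [t [f [p [q num]]]]]]]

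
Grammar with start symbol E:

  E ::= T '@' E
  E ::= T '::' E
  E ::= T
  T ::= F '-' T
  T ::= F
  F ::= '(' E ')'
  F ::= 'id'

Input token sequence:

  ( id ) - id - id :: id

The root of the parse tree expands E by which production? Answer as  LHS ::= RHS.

[E [T [F ( [E [T [F id]]] )] - [T [F id] - [T [F id]]]] :: [E [T [F id]]]]

E ::= T '::' E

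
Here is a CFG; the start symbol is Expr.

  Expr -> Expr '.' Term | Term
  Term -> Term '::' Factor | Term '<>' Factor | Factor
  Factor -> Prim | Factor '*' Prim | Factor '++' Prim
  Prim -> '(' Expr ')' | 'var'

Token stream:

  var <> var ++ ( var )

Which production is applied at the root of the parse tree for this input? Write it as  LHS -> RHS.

[Expr [Term [Term [Factor [Prim var]]] <> [Factor [Factor [Prim var]] ++ [Prim ( [Expr [Term [Factor [Prim var]]]] )]]]]

Expr -> Term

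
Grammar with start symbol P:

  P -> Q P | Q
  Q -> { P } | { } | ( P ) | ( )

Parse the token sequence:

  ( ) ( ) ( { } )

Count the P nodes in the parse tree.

4

[P [Q ( )] [P [Q ( )] [P [Q ( [P [Q { }]] )]]]]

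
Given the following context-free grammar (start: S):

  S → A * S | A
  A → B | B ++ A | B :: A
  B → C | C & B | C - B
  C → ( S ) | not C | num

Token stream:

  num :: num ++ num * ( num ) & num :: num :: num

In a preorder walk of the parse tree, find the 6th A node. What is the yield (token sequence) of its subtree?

[S [A [B [C num]] :: [A [B [C num]] ++ [A [B [C num]]]]] * [S [A [B [C ( [S [A [B [C num]]]] )] & [B [C num]]] :: [A [B [C num]] :: [A [B [C num]]]]]]]

num :: num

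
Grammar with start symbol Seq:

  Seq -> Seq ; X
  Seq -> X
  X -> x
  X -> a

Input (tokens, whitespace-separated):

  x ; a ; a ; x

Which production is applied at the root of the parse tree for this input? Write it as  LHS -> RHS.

[Seq [Seq [Seq [Seq [X x]] ; [X a]] ; [X a]] ; [X x]]

Seq -> Seq ; X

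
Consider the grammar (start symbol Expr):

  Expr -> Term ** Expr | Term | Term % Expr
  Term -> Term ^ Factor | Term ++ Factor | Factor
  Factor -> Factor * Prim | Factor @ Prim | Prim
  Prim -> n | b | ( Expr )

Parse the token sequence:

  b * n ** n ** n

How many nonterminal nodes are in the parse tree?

14

[Expr [Term [Factor [Factor [Prim b]] * [Prim n]]] ** [Expr [Term [Factor [Prim n]]] ** [Expr [Term [Factor [Prim n]]]]]]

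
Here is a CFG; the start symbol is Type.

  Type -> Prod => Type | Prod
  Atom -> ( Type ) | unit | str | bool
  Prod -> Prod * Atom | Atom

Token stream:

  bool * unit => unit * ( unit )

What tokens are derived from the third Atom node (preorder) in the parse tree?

unit

[Type [Prod [Prod [Atom bool]] * [Atom unit]] => [Type [Prod [Prod [Atom unit]] * [Atom ( [Type [Prod [Atom unit]]] )]]]]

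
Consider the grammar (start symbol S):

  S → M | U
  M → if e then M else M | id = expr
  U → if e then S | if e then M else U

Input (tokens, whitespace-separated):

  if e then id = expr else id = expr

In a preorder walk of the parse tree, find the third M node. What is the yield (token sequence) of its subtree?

[S [M if e then [M id = expr] else [M id = expr]]]

id = expr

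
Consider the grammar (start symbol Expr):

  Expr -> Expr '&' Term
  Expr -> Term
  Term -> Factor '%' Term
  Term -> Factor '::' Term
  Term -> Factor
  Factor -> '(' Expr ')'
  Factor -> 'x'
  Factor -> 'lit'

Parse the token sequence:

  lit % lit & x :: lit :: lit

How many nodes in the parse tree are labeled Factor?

5

[Expr [Expr [Term [Factor lit] % [Term [Factor lit]]]] & [Term [Factor x] :: [Term [Factor lit] :: [Term [Factor lit]]]]]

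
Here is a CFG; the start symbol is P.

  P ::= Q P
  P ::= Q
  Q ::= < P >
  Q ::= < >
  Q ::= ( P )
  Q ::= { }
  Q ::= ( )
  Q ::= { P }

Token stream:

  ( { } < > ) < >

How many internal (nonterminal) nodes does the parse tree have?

[P [Q ( [P [Q { }] [P [Q < >]]] )] [P [Q < >]]]

8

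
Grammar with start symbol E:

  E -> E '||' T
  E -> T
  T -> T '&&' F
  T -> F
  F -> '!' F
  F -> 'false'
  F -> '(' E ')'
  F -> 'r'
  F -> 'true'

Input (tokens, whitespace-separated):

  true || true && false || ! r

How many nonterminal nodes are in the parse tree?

[E [E [E [T [F true]]] || [T [T [F true]] && [F false]]] || [T [F ! [F r]]]]

12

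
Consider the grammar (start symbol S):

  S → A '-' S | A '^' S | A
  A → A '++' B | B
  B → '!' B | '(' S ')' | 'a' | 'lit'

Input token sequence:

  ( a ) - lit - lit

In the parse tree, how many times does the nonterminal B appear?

4

[S [A [B ( [S [A [B a]]] )]] - [S [A [B lit]] - [S [A [B lit]]]]]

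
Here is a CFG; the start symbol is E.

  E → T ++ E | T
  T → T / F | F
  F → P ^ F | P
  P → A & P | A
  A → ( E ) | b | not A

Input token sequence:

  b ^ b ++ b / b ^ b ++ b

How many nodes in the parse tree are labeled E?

[E [T [F [P [A b]] ^ [F [P [A b]]]]] ++ [E [T [T [F [P [A b]]]] / [F [P [A b]] ^ [F [P [A b]]]]] ++ [E [T [F [P [A b]]]]]]]

3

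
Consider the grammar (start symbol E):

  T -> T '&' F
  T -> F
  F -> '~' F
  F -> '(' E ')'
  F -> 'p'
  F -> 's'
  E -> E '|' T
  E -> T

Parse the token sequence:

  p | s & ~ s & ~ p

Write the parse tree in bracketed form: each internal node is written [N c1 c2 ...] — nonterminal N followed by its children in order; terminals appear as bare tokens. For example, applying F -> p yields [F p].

E
E | T
T | T
F | T
p | T
p | T & F
p | T & F & F
p | F & F & F
p | s & F & F
p | s & ~ F & F
p | s & ~ s & F
p | s & ~ s & ~ F
p | s & ~ s & ~ p

[E [E [T [F p]]] | [T [T [T [F s]] & [F ~ [F s]]] & [F ~ [F p]]]]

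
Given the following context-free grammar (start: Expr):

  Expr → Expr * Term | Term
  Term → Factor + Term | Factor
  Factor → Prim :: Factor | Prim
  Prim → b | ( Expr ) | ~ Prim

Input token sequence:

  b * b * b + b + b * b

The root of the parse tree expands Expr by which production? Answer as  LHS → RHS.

[Expr [Expr [Expr [Expr [Term [Factor [Prim b]]]] * [Term [Factor [Prim b]]]] * [Term [Factor [Prim b]] + [Term [Factor [Prim b]] + [Term [Factor [Prim b]]]]]] * [Term [Factor [Prim b]]]]

Expr → Expr * Term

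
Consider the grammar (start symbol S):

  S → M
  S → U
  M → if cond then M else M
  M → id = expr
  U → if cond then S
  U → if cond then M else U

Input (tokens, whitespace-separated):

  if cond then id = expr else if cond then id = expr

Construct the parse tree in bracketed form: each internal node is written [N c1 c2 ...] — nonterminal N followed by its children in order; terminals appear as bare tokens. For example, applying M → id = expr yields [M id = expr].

S
U
if cond then M else U
if cond then id = expr else U
if cond then id = expr else if cond then S
if cond then id = expr else if cond then M
if cond then id = expr else if cond then id = expr

[S [U if cond then [M id = expr] else [U if cond then [S [M id = expr]]]]]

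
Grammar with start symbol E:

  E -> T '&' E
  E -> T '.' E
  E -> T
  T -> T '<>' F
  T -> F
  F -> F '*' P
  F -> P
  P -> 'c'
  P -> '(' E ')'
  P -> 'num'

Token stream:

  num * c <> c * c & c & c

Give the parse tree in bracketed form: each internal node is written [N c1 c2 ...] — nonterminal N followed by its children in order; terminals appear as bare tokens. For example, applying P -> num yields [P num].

[E [T [T [F [F [P num]] * [P c]]] <> [F [F [P c]] * [P c]]] & [E [T [F [P c]]] & [E [T [F [P c]]]]]]

E
T & E
T <> F & E
F <> F & E
F * P <> F & E
P * P <> F & E
num * P <> F & E
num * c <> F & E
num * c <> F * P & E
num * c <> P * P & E
num * c <> c * P & E
num * c <> c * c & E
num * c <> c * c & T & E
num * c <> c * c & F & E
num * c <> c * c & P & E
num * c <> c * c & c & E
num * c <> c * c & c & T
num * c <> c * c & c & F
num * c <> c * c & c & P
num * c <> c * c & c & c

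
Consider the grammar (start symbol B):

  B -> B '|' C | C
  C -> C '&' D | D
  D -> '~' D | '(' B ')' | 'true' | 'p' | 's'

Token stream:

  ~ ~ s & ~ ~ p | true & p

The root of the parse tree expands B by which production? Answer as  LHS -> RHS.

B -> B '|' C

[B [B [C [C [D ~ [D ~ [D s]]]] & [D ~ [D ~ [D p]]]]] | [C [C [D true]] & [D p]]]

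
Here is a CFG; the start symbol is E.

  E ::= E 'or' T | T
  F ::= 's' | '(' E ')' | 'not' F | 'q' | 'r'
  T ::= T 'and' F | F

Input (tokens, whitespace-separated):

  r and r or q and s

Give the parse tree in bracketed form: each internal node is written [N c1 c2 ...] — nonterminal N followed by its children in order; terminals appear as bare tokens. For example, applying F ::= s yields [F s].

E
E or T
T or T
T and F or T
F and F or T
r and F or T
r and r or T
r and r or T and F
r and r or F and F
r and r or q and F
r and r or q and s

[E [E [T [T [F r]] and [F r]]] or [T [T [F q]] and [F s]]]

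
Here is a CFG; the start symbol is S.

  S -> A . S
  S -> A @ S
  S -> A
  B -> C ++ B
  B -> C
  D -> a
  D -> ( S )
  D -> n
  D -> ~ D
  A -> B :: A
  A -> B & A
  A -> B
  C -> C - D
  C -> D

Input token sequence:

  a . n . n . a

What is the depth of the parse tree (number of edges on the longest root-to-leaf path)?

[S [A [B [C [D a]]]] . [S [A [B [C [D n]]]] . [S [A [B [C [D n]]]] . [S [A [B [C [D a]]]]]]]]

8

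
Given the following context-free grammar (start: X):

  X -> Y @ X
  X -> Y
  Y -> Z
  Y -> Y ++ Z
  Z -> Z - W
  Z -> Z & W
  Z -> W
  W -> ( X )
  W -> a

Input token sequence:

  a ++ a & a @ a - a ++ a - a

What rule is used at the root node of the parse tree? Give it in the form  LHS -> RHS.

X -> Y @ X

[X [Y [Y [Z [W a]]] ++ [Z [Z [W a]] & [W a]]] @ [X [Y [Y [Z [Z [W a]] - [W a]]] ++ [Z [Z [W a]] - [W a]]]]]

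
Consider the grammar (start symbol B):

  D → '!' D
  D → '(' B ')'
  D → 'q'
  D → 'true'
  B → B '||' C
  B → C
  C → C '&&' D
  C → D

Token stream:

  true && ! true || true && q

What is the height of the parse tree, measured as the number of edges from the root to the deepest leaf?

[B [B [C [C [D true]] && [D ! [D true]]]] || [C [C [D true]] && [D q]]]

5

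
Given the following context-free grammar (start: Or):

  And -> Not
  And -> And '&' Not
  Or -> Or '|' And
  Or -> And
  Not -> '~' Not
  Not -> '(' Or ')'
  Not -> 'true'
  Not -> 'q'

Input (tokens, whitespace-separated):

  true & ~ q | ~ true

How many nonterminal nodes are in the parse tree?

10

[Or [Or [And [And [Not true]] & [Not ~ [Not q]]]] | [And [Not ~ [Not true]]]]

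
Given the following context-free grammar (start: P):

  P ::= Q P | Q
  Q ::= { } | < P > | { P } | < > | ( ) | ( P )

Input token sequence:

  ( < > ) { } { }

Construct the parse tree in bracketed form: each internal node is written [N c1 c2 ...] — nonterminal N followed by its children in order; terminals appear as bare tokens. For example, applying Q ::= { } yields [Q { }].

P
Q P
( P ) P
( Q ) P
( < > ) P
( < > ) Q P
( < > ) { } P
( < > ) { } Q
( < > ) { } { }

[P [Q ( [P [Q < >]] )] [P [Q { }] [P [Q { }]]]]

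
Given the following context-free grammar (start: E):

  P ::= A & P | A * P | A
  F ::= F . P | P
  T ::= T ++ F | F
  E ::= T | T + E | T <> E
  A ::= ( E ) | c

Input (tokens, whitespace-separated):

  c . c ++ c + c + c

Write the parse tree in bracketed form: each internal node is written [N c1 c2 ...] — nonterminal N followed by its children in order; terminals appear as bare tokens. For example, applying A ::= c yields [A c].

[E [T [T [F [F [P [A c]]] . [P [A c]]]] ++ [F [P [A c]]]] + [E [T [F [P [A c]]]] + [E [T [F [P [A c]]]]]]]

E
T + E
T ++ F + E
F ++ F + E
F . P ++ F + E
P . P ++ F + E
A . P ++ F + E
c . P ++ F + E
c . A ++ F + E
c . c ++ F + E
c . c ++ P + E
c . c ++ A + E
c . c ++ c + E
c . c ++ c + T + E
c . c ++ c + F + E
c . c ++ c + P + E
c . c ++ c + A + E
c . c ++ c + c + E
c . c ++ c + c + T
c . c ++ c + c + F
c . c ++ c + c + P
c . c ++ c + c + A
c . c ++ c + c + c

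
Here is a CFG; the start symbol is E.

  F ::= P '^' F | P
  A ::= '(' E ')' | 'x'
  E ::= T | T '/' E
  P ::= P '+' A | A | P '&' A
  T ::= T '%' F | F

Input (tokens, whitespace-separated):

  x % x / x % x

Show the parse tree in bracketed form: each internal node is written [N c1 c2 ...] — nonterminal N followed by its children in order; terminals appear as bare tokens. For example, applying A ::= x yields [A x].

[E [T [T [F [P [A x]]]] % [F [P [A x]]]] / [E [T [T [F [P [A x]]]] % [F [P [A x]]]]]]

E
T / E
T % F / E
F % F / E
P % F / E
A % F / E
x % F / E
x % P / E
x % A / E
x % x / E
x % x / T
x % x / T % F
x % x / F % F
x % x / P % F
x % x / A % F
x % x / x % F
x % x / x % P
x % x / x % A
x % x / x % x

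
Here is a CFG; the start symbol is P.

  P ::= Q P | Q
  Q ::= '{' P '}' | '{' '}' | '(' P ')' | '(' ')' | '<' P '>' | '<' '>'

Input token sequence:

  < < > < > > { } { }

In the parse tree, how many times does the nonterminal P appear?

[P [Q < [P [Q < >] [P [Q < >]]] >] [P [Q { }] [P [Q { }]]]]

5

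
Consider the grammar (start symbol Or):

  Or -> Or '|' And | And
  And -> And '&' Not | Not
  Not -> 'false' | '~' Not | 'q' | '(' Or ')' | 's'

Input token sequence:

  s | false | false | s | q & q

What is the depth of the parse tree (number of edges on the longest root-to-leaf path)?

[Or [Or [Or [Or [Or [And [Not s]]] | [And [Not false]]] | [And [Not false]]] | [And [Not s]]] | [And [And [Not q]] & [Not q]]]

7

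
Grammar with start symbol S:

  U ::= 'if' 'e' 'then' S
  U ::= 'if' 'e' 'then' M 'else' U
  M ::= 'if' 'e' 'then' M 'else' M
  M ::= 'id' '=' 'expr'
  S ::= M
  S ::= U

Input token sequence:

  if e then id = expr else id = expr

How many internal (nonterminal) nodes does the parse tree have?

[S [M if e then [M id = expr] else [M id = expr]]]

4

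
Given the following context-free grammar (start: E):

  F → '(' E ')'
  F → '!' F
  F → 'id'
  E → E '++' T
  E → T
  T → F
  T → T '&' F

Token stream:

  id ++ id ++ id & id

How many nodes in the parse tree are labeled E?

3

[E [E [E [T [F id]]] ++ [T [F id]]] ++ [T [T [F id]] & [F id]]]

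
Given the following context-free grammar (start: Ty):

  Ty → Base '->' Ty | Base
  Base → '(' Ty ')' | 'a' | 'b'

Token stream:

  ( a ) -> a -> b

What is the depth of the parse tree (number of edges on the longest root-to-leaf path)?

4

[Ty [Base ( [Ty [Base a]] )] -> [Ty [Base a] -> [Ty [Base b]]]]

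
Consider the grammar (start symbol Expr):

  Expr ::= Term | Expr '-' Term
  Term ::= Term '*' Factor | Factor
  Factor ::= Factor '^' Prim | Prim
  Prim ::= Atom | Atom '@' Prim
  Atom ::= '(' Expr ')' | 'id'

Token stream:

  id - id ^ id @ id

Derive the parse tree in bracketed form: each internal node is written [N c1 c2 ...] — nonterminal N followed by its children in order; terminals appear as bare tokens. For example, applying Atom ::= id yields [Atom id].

Expr
Expr - Term
Term - Term
Factor - Term
Prim - Term
Atom - Term
id - Term
id - Factor
id - Factor ^ Prim
id - Prim ^ Prim
id - Atom ^ Prim
id - id ^ Prim
id - id ^ Atom @ Prim
id - id ^ id @ Prim
id - id ^ id @ Atom
id - id ^ id @ id

[Expr [Expr [Term [Factor [Prim [Atom id]]]]] - [Term [Factor [Factor [Prim [Atom id]]] ^ [Prim [Atom id] @ [Prim [Atom id]]]]]]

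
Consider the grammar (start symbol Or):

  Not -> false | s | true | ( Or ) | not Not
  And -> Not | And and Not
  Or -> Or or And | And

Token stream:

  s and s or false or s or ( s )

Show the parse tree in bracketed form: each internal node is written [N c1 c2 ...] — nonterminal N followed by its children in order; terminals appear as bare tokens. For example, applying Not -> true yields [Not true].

[Or [Or [Or [Or [And [And [Not s]] and [Not s]]] or [And [Not false]]] or [And [Not s]]] or [And [Not ( [Or [And [Not s]]] )]]]

Or
Or or And
Or or And or And
Or or And or And or And
And or And or And or And
And and Not or And or And or And
Not and Not or And or And or And
s and Not or And or And or And
s and s or And or And or And
s and s or Not or And or And
s and s or false or And or And
s and s or false or Not or And
s and s or false or s or And
s and s or false or s or Not
s and s or false or s or ( Or )
s and s or false or s or ( And )
s and s or false or s or ( Not )
s and s or false or s or ( s )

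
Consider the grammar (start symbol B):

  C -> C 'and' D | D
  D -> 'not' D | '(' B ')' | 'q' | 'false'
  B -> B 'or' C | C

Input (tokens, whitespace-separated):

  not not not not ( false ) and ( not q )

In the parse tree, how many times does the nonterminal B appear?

[B [C [C [D not [D not [D not [D not [D ( [B [C [D false]]] )]]]]]] and [D ( [B [C [D not [D q]]]] )]]]

3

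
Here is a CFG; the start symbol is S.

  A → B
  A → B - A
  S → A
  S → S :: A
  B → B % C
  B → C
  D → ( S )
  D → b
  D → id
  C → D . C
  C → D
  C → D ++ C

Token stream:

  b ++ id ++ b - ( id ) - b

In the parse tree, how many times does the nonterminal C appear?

[S [A [B [C [D b] ++ [C [D id] ++ [C [D b]]]]] - [A [B [C [D ( [S [A [B [C [D id]]]]] )]]] - [A [B [C [D b]]]]]]]

6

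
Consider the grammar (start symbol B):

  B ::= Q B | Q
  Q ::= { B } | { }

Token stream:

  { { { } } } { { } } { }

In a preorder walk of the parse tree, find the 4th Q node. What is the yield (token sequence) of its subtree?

[B [Q { [B [Q { [B [Q { }]] }]] }] [B [Q { [B [Q { }]] }] [B [Q { }]]]]

{ { } }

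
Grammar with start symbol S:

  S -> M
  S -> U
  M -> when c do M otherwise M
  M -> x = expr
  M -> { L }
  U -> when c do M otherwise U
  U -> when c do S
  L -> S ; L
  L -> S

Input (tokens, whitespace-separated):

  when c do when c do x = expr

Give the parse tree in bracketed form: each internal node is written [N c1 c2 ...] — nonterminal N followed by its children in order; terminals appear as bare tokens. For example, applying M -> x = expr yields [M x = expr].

S
U
when c do S
when c do U
when c do when c do S
when c do when c do M
when c do when c do x = expr

[S [U when c do [S [U when c do [S [M x = expr]]]]]]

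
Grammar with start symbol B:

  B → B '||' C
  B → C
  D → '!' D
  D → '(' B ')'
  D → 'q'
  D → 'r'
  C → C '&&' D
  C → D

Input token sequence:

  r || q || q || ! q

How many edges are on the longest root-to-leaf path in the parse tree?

[B [B [B [B [C [D r]]] || [C [D q]]] || [C [D q]]] || [C [D ! [D q]]]]

6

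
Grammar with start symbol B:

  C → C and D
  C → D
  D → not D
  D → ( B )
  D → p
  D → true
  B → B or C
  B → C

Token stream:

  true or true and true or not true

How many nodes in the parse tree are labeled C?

[B [B [B [C [D true]]] or [C [C [D true]] and [D true]]] or [C [D not [D true]]]]

4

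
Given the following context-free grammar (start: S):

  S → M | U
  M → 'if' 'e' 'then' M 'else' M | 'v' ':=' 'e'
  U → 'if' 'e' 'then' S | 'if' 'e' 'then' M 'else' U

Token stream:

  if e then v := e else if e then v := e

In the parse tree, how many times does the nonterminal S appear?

2

[S [U if e then [M v := e] else [U if e then [S [M v := e]]]]]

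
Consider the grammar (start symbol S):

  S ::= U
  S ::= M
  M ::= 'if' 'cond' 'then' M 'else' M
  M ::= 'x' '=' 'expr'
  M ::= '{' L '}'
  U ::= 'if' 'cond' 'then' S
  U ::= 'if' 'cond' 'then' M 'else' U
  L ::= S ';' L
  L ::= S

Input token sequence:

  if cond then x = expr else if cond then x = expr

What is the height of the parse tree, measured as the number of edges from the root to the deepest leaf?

5

[S [U if cond then [M x = expr] else [U if cond then [S [M x = expr]]]]]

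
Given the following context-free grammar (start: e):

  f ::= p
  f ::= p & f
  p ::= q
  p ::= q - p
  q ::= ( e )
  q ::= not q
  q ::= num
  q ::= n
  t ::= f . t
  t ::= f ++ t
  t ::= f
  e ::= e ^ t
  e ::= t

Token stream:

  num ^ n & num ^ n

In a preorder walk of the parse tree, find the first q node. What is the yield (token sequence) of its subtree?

[e [e [e [t [f [p [q num]]]]] ^ [t [f [p [q n]] & [f [p [q num]]]]]] ^ [t [f [p [q n]]]]]

num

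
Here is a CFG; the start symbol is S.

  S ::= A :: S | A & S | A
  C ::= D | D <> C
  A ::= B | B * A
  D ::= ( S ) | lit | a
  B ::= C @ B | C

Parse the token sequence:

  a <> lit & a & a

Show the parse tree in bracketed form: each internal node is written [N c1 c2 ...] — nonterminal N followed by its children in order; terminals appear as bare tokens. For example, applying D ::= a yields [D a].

[S [A [B [C [D a] <> [C [D lit]]]]] & [S [A [B [C [D a]]]] & [S [A [B [C [D a]]]]]]]

S
A & S
B & S
C & S
D <> C & S
a <> C & S
a <> D & S
a <> lit & S
a <> lit & A & S
a <> lit & B & S
a <> lit & C & S
a <> lit & D & S
a <> lit & a & S
a <> lit & a & A
a <> lit & a & B
a <> lit & a & C
a <> lit & a & D
a <> lit & a & a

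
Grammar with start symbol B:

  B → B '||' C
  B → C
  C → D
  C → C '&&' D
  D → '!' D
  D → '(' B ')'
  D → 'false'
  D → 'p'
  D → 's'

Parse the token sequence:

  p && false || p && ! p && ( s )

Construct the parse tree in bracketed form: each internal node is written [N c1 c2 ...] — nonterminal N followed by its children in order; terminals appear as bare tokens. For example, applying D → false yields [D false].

[B [B [C [C [D p]] && [D false]]] || [C [C [C [D p]] && [D ! [D p]]] && [D ( [B [C [D s]]] )]]]

B
B || C
C || C
C && D || C
D && D || C
p && D || C
p && false || C
p && false || C && D
p && false || C && D && D
p && false || D && D && D
p && false || p && D && D
p && false || p && ! D && D
p && false || p && ! p && D
p && false || p && ! p && ( B )
p && false || p && ! p && ( C )
p && false || p && ! p && ( D )
p && false || p && ! p && ( s )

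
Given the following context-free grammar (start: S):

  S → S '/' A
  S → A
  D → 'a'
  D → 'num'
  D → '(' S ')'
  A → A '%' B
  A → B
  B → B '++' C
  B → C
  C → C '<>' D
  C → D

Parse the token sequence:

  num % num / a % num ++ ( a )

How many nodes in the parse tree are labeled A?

5

[S [S [A [A [B [C [D num]]]] % [B [C [D num]]]]] / [A [A [B [C [D a]]]] % [B [B [C [D num]]] ++ [C [D ( [S [A [B [C [D a]]]]] )]]]]]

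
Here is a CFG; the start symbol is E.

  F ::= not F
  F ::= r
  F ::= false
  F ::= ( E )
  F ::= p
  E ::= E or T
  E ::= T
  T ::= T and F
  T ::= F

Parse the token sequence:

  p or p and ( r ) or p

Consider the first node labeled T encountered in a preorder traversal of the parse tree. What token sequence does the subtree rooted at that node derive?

[E [E [E [T [F p]]] or [T [T [F p]] and [F ( [E [T [F r]]] )]]] or [T [F p]]]

p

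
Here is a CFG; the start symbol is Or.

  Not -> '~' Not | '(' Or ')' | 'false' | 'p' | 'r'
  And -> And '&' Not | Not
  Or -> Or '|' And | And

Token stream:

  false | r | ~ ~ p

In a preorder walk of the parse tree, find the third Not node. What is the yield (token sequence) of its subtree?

~ ~ p

[Or [Or [Or [And [Not false]]] | [And [Not r]]] | [And [Not ~ [Not ~ [Not p]]]]]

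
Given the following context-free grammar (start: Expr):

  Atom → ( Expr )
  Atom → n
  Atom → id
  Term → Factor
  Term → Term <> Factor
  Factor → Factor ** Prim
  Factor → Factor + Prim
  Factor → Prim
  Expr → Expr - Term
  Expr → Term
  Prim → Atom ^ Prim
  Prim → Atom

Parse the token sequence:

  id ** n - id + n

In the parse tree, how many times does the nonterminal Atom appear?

4

[Expr [Expr [Term [Factor [Factor [Prim [Atom id]]] ** [Prim [Atom n]]]]] - [Term [Factor [Factor [Prim [Atom id]]] + [Prim [Atom n]]]]]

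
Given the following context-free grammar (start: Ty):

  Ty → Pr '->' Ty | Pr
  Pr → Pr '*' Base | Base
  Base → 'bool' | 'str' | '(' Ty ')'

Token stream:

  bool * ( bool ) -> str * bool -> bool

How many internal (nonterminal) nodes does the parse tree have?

[Ty [Pr [Pr [Base bool]] * [Base ( [Ty [Pr [Base bool]]] )]] -> [Ty [Pr [Pr [Base str]] * [Base bool]] -> [Ty [Pr [Base bool]]]]]

16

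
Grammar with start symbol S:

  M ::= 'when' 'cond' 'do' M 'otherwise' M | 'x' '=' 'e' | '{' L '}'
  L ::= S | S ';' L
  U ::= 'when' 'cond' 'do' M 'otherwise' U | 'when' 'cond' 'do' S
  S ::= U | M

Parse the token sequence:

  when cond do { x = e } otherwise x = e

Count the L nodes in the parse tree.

[S [M when cond do [M { [L [S [M x = e]]] }] otherwise [M x = e]]]

1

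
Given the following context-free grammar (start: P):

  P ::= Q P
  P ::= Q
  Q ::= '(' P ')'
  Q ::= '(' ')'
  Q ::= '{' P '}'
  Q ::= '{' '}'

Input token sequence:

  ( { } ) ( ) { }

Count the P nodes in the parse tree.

4

[P [Q ( [P [Q { }]] )] [P [Q ( )] [P [Q { }]]]]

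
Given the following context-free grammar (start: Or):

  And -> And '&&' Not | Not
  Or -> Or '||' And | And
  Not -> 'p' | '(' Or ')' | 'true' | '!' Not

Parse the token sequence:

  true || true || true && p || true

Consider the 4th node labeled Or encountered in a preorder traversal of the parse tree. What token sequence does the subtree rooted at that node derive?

true

[Or [Or [Or [Or [And [Not true]]] || [And [Not true]]] || [And [And [Not true]] && [Not p]]] || [And [Not true]]]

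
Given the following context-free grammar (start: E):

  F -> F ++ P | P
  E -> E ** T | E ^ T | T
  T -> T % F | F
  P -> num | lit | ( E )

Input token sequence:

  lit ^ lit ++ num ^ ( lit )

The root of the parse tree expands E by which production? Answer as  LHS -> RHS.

[E [E [E [T [F [P lit]]]] ^ [T [F [F [P lit]] ++ [P num]]]] ^ [T [F [P ( [E [T [F [P lit]]]] )]]]]

E -> E ^ T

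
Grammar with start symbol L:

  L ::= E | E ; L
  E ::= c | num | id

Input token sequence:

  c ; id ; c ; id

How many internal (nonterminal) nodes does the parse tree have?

[L [E c] ; [L [E id] ; [L [E c] ; [L [E id]]]]]

8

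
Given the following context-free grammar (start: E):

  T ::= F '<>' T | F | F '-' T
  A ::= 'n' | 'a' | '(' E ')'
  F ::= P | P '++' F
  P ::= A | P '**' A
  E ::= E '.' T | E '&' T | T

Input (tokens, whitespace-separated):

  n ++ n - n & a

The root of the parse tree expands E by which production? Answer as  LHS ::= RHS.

[E [E [T [F [P [A n]] ++ [F [P [A n]]]] - [T [F [P [A n]]]]]] & [T [F [P [A a]]]]]

E ::= E '&' T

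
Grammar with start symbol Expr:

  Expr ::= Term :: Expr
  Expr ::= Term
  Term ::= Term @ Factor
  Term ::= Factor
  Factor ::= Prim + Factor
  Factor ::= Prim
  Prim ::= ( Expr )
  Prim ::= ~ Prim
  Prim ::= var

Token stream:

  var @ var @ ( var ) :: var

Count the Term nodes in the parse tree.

5

[Expr [Term [Term [Term [Factor [Prim var]]] @ [Factor [Prim var]]] @ [Factor [Prim ( [Expr [Term [Factor [Prim var]]]] )]]] :: [Expr [Term [Factor [Prim var]]]]]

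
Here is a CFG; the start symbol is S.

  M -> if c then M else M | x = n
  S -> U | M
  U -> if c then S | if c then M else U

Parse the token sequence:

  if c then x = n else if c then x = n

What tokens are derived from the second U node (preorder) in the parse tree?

if c then x = n

[S [U if c then [M x = n] else [U if c then [S [M x = n]]]]]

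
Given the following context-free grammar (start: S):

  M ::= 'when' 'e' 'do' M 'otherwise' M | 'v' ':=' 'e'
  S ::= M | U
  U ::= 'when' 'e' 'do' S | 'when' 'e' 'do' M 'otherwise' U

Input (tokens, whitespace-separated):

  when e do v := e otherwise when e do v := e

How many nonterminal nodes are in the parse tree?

[S [U when e do [M v := e] otherwise [U when e do [S [M v := e]]]]]

6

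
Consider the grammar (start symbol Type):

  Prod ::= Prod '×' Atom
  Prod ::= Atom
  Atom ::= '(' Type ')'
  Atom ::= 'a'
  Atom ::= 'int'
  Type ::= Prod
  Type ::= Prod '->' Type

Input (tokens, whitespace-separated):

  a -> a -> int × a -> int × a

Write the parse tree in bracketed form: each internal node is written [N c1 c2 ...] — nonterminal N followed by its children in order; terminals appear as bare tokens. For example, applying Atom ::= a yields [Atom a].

Type
Prod -> Type
Atom -> Type
a -> Type
a -> Prod -> Type
a -> Atom -> Type
a -> a -> Type
a -> a -> Prod -> Type
a -> a -> Prod × Atom -> Type
a -> a -> Atom × Atom -> Type
a -> a -> int × Atom -> Type
a -> a -> int × a -> Type
a -> a -> int × a -> Prod
a -> a -> int × a -> Prod × Atom
a -> a -> int × a -> Atom × Atom
a -> a -> int × a -> int × Atom
a -> a -> int × a -> int × a

[Type [Prod [Atom a]] -> [Type [Prod [Atom a]] -> [Type [Prod [Prod [Atom int]] × [Atom a]] -> [Type [Prod [Prod [Atom int]] × [Atom a]]]]]]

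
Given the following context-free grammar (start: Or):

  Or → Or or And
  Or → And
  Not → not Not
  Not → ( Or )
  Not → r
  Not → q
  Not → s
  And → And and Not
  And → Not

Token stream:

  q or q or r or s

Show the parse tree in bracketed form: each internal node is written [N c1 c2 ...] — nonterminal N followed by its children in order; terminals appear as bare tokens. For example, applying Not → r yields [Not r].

[Or [Or [Or [Or [And [Not q]]] or [And [Not q]]] or [And [Not r]]] or [And [Not s]]]

Or
Or or And
Or or And or And
Or or And or And or And
And or And or And or And
Not or And or And or And
q or And or And or And
q or Not or And or And
q or q or And or And
q or q or Not or And
q or q or r or And
q or q or r or Not
q or q or r or s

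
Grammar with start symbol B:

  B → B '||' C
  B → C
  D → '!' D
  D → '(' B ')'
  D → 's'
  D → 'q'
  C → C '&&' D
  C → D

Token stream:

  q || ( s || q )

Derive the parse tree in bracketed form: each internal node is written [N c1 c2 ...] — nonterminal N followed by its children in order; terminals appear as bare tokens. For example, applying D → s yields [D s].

B
B || C
C || C
D || C
q || C
q || D
q || ( B )
q || ( B || C )
q || ( C || C )
q || ( D || C )
q || ( s || C )
q || ( s || D )
q || ( s || q )

[B [B [C [D q]]] || [C [D ( [B [B [C [D s]]] || [C [D q]]] )]]]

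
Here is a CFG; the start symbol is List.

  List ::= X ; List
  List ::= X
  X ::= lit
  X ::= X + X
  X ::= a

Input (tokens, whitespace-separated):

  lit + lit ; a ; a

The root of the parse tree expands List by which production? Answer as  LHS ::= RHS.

[List [X [X lit] + [X lit]] ; [List [X a] ; [List [X a]]]]

List ::= X ; List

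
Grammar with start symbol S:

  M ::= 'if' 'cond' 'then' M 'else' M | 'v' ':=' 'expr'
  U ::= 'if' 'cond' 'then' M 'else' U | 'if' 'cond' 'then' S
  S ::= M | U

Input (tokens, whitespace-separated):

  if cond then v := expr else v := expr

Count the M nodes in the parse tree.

[S [M if cond then [M v := expr] else [M v := expr]]]

3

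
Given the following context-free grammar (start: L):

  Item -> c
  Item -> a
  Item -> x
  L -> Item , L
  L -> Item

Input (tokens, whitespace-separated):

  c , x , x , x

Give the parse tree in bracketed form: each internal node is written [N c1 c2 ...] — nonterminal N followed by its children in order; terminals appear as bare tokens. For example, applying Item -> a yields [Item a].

L
Item , L
c , L
c , Item , L
c , x , L
c , x , Item , L
c , x , x , L
c , x , x , Item
c , x , x , x

[L [Item c] , [L [Item x] , [L [Item x] , [L [Item x]]]]]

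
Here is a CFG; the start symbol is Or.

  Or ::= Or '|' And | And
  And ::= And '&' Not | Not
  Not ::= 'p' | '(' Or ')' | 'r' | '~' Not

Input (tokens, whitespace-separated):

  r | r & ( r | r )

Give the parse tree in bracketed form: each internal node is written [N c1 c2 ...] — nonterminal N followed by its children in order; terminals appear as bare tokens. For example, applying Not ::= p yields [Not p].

[Or [Or [And [Not r]]] | [And [And [Not r]] & [Not ( [Or [Or [And [Not r]]] | [And [Not r]]] )]]]

Or
Or | And
And | And
Not | And
r | And
r | And & Not
r | Not & Not
r | r & Not
r | r & ( Or )
r | r & ( Or | And )
r | r & ( And | And )
r | r & ( Not | And )
r | r & ( r | And )
r | r & ( r | Not )
r | r & ( r | r )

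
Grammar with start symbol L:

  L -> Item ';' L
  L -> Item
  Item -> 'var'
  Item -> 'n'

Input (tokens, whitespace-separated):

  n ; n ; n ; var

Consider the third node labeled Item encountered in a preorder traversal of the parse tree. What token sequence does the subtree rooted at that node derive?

[L [Item n] ; [L [Item n] ; [L [Item n] ; [L [Item var]]]]]

n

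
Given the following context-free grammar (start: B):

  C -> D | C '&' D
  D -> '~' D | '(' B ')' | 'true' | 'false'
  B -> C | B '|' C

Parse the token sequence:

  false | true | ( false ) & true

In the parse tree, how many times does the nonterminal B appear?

[B [B [B [C [D false]]] | [C [D true]]] | [C [C [D ( [B [C [D false]]] )]] & [D true]]]

4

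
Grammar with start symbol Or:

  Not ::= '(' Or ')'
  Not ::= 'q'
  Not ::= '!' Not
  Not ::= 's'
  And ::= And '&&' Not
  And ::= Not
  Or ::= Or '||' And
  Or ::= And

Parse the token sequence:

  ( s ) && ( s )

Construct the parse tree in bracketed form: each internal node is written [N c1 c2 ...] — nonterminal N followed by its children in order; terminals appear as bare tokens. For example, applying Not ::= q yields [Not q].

[Or [And [And [Not ( [Or [And [Not s]]] )]] && [Not ( [Or [And [Not s]]] )]]]

Or
And
And && Not
Not && Not
( Or ) && Not
( And ) && Not
( Not ) && Not
( s ) && Not
( s ) && ( Or )
( s ) && ( And )
( s ) && ( Not )
( s ) && ( s )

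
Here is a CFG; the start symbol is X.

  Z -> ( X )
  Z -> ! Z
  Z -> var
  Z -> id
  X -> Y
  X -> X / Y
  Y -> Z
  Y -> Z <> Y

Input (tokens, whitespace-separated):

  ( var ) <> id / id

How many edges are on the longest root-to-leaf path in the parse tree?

7

[X [X [Y [Z ( [X [Y [Z var]]] )] <> [Y [Z id]]]] / [Y [Z id]]]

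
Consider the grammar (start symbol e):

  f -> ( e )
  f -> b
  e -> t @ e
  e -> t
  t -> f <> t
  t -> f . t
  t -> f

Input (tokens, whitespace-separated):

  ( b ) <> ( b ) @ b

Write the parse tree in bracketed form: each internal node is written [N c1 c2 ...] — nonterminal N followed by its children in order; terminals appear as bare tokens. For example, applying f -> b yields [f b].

e
t @ e
f <> t @ e
( e ) <> t @ e
( t ) <> t @ e
( f ) <> t @ e
( b ) <> t @ e
( b ) <> f @ e
( b ) <> ( e ) @ e
( b ) <> ( t ) @ e
( b ) <> ( f ) @ e
( b ) <> ( b ) @ e
( b ) <> ( b ) @ t
( b ) <> ( b ) @ f
( b ) <> ( b ) @ b

[e [t [f ( [e [t [f b]]] )] <> [t [f ( [e [t [f b]]] )]]] @ [e [t [f b]]]]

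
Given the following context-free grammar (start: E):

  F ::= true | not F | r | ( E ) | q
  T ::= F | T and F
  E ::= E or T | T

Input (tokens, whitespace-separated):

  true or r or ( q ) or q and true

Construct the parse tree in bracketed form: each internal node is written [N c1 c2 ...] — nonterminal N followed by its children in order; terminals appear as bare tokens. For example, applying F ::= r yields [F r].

E
E or T
E or T or T
E or T or T or T
T or T or T or T
F or T or T or T
true or T or T or T
true or F or T or T
true or r or T or T
true or r or F or T
true or r or ( E ) or T
true or r or ( T ) or T
true or r or ( F ) or T
true or r or ( q ) or T
true or r or ( q ) or T and F
true or r or ( q ) or F and F
true or r or ( q ) or q and F
true or r or ( q ) or q and true

[E [E [E [E [T [F true]]] or [T [F r]]] or [T [F ( [E [T [F q]]] )]]] or [T [T [F q]] and [F true]]]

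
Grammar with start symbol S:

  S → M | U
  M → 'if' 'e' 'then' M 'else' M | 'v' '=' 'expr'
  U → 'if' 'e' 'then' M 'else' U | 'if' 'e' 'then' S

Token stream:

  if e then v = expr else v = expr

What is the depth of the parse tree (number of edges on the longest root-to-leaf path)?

3

[S [M if e then [M v = expr] else [M v = expr]]]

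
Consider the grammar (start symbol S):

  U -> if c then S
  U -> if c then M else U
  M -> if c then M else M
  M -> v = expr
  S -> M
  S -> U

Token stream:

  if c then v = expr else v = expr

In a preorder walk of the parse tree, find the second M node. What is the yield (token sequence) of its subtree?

v = expr

[S [M if c then [M v = expr] else [M v = expr]]]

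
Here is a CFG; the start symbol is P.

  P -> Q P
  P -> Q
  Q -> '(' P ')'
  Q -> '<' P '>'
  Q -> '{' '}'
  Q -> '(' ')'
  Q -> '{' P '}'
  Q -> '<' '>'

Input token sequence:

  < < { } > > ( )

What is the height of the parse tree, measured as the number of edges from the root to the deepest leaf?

6

[P [Q < [P [Q < [P [Q { }]] >]] >] [P [Q ( )]]]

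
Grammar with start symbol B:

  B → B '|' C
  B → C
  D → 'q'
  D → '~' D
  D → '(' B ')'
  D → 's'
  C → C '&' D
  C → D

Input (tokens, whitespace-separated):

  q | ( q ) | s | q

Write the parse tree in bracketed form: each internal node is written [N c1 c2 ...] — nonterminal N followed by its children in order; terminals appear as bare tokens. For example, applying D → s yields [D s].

B
B | C
B | C | C
B | C | C | C
C | C | C | C
D | C | C | C
q | C | C | C
q | D | C | C
q | ( B ) | C | C
q | ( C ) | C | C
q | ( D ) | C | C
q | ( q ) | C | C
q | ( q ) | D | C
q | ( q ) | s | C
q | ( q ) | s | D
q | ( q ) | s | q

[B [B [B [B [C [D q]]] | [C [D ( [B [C [D q]]] )]]] | [C [D s]]] | [C [D q]]]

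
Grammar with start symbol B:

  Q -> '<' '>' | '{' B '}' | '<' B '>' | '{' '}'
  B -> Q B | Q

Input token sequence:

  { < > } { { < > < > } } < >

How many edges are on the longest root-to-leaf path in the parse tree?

8

[B [Q { [B [Q < >]] }] [B [Q { [B [Q { [B [Q < >] [B [Q < >]]] }]] }] [B [Q < >]]]]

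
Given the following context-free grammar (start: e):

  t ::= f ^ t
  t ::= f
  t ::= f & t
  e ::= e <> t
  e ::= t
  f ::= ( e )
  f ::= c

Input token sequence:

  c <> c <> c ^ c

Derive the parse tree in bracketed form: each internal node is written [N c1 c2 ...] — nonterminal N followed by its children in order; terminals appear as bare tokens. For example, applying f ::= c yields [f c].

e
e <> t
e <> t <> t
t <> t <> t
f <> t <> t
c <> t <> t
c <> f <> t
c <> c <> t
c <> c <> f ^ t
c <> c <> c ^ t
c <> c <> c ^ f
c <> c <> c ^ c

[e [e [e [t [f c]]] <> [t [f c]]] <> [t [f c] ^ [t [f c]]]]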